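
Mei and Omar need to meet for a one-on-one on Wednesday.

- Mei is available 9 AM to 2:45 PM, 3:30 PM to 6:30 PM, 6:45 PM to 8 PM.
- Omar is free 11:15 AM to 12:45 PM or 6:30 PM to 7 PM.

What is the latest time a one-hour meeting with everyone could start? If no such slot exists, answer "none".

Mei ∩ Omar: 11:15-12:45, 18:45-19:00.
The last common window of at least 60 minutes is 11:15-12:45; a 60-minute meeting can start as late as 11:45 and still end by 12:45.

11:45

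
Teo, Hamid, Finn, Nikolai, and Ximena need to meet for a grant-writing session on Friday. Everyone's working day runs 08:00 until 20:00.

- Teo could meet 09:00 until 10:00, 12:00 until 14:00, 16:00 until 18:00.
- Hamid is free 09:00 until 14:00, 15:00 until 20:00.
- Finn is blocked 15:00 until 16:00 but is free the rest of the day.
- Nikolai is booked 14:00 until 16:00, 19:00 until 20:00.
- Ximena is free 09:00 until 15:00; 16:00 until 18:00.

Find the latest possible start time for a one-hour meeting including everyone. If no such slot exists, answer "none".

17:00

Teo free: 09:00-10:00, 12:00-14:00, 16:00-18:00.
Hamid free: 09:00-14:00, 15:00-20:00.
Finn free: 08:00-15:00, 16:00-20:00 (invert busy blocks within the working day).
Nikolai free: 08:00-14:00, 16:00-19:00 (invert busy blocks within the working day).
Ximena free: 09:00-15:00, 16:00-18:00.
Teo ∩ Hamid: 09:00-10:00, 12:00-14:00, 16:00-18:00.
Teo ∩ Hamid ∩ Finn: 09:00-10:00, 12:00-14:00, 16:00-18:00.
Teo ∩ Hamid ∩ Finn ∩ Nikolai: 09:00-10:00, 12:00-14:00, 16:00-18:00.
Teo ∩ Hamid ∩ Finn ∩ Nikolai ∩ Ximena: 09:00-10:00, 12:00-14:00, 16:00-18:00.
The last common window of at least 60 minutes is 16:00-18:00; a 60-minute meeting can start as late as 17:00 and still end by 18:00.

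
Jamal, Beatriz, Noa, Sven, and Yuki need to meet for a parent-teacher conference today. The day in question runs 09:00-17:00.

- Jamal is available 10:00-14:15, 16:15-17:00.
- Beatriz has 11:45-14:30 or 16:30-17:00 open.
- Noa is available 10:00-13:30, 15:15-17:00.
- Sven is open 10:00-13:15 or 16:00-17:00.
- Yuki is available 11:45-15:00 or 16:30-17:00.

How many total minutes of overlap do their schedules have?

120

Jamal ∩ Beatriz: 11:45-14:15, 16:30-17:00.
Jamal ∩ Beatriz ∩ Noa: 11:45-13:30, 16:30-17:00.
Jamal ∩ Beatriz ∩ Noa ∩ Sven: 11:45-13:15, 16:30-17:00.
Jamal ∩ Beatriz ∩ Noa ∩ Sven ∩ Yuki: 11:45-13:15, 16:30-17:00.
Summing the common windows: 90 + 30 = 120 minutes.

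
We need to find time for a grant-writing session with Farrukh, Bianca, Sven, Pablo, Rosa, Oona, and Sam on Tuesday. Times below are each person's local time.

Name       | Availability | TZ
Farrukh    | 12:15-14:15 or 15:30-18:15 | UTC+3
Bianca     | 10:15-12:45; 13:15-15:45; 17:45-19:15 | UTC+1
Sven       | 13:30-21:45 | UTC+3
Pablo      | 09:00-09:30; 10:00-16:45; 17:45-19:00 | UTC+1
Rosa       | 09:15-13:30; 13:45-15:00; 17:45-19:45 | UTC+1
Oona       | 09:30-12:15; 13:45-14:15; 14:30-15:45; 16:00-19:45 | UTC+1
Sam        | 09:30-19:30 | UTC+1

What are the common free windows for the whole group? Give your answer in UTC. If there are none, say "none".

10:30-11:15, 12:45-13:15, 13:30-14:00

Farrukh in UTC: 09:15-11:15, 12:30-15:15 (subtract 3h to convert from UTC+3).
Bianca in UTC: 09:15-11:45, 12:15-14:45, 16:45-18:15 (subtract 1h to convert from UTC+1).
Sven in UTC: 10:30-18:45 (subtract 3h to convert from UTC+3).
Pablo in UTC: 08:00-08:30, 09:00-15:45, 16:45-18:00 (subtract 1h to convert from UTC+1).
Rosa in UTC: 08:15-12:30, 12:45-14:00, 16:45-18:45 (subtract 1h to convert from UTC+1).
Oona in UTC: 08:30-11:15, 12:45-13:15, 13:30-14:45, 15:00-18:45 (subtract 1h to convert from UTC+1).
Sam in UTC: 08:30-18:30 (subtract 1h to convert from UTC+1).
Farrukh ∩ Bianca: 09:15-11:15, 12:30-14:45.
Farrukh ∩ Bianca ∩ Sven: 10:30-11:15, 12:30-14:45.
Farrukh ∩ Bianca ∩ Sven ∩ Pablo: 10:30-11:15, 12:30-14:45.
Farrukh ∩ Bianca ∩ Sven ∩ Pablo ∩ Rosa: 10:30-11:15, 12:45-14:00.
Farrukh ∩ Bianca ∩ Sven ∩ Pablo ∩ Rosa ∩ Oona: 10:30-11:15, 12:45-13:15, 13:30-14:00.
Farrukh ∩ Bianca ∩ Sven ∩ Pablo ∩ Rosa ∩ Oona ∩ Sam: 10:30-11:15, 12:45-13:15, 13:30-14:00.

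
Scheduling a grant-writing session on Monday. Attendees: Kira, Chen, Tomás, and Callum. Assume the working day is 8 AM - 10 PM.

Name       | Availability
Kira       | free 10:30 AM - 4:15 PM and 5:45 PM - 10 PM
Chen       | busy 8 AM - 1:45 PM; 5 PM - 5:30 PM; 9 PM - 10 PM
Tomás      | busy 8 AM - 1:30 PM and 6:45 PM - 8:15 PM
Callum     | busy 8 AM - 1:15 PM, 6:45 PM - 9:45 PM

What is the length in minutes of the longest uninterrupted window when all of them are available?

150

Kira free: 10:30-16:15, 17:45-22:00.
Chen free: 13:45-17:00, 17:30-21:00 (invert busy blocks within the working day).
Tomás free: 13:30-18:45, 20:15-22:00 (invert busy blocks within the working day).
Callum free: 13:15-18:45, 21:45-22:00 (invert busy blocks within the working day).
Kira ∩ Chen: 13:45-16:15, 17:45-21:00.
Kira ∩ Chen ∩ Tomás: 13:45-16:15, 17:45-18:45, 20:15-21:00.
Kira ∩ Chen ∩ Tomás ∩ Callum: 13:45-16:15, 17:45-18:45.
The longest is 13:45-16:15 at 150 minutes.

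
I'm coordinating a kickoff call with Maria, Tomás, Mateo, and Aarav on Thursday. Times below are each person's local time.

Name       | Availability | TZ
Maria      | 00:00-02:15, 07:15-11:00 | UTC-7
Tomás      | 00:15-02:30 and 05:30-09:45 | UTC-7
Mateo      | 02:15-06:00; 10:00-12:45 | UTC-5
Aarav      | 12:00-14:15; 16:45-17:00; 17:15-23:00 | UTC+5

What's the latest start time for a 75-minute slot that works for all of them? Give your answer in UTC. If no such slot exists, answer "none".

Maria in UTC: 07:00-09:15, 14:15-18:00 (add 7h to convert from UTC-7).
Tomás in UTC: 07:15-09:30, 12:30-16:45 (add 7h to convert from UTC-7).
Mateo in UTC: 07:15-11:00, 15:00-17:45 (add 5h to convert from UTC-5).
Aarav in UTC: 07:00-09:15, 11:45-12:00, 12:15-18:00 (subtract 5h to convert from UTC+5).
Maria ∩ Tomás: 07:15-09:15, 14:15-16:45.
Maria ∩ Tomás ∩ Mateo: 07:15-09:15, 15:00-16:45.
Maria ∩ Tomás ∩ Mateo ∩ Aarav: 07:15-09:15, 15:00-16:45.
The last common window of at least 75 minutes is 15:00-16:45; a 75-minute meeting can start as late as 15:30 and still end by 16:45.

15:30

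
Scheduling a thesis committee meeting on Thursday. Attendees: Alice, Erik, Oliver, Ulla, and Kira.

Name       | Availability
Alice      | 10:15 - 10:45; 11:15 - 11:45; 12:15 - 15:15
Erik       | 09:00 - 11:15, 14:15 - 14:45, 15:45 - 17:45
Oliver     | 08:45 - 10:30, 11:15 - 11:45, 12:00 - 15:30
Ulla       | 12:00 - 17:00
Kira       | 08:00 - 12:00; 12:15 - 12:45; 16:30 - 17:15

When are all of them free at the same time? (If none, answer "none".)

Alice ∩ Erik: 10:15-10:45, 14:15-14:45.
Alice ∩ Erik ∩ Oliver: 10:15-10:30, 14:15-14:45.
Alice ∩ Erik ∩ Oliver ∩ Ulla: 14:15-14:45.
Alice ∩ Erik ∩ Oliver ∩ Ulla ∩ Kira: ∅.
There is no time when everyone is free.

none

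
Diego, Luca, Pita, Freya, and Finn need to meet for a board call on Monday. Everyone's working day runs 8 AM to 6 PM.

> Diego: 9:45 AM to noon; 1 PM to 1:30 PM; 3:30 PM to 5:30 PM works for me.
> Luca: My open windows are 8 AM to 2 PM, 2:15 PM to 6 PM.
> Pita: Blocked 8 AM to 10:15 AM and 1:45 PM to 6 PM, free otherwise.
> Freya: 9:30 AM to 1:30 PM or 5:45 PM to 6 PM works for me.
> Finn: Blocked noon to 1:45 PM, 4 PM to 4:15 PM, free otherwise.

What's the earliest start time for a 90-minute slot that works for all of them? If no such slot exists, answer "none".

Diego free: 09:45-12:00, 13:00-13:30, 15:30-17:30.
Luca free: 08:00-14:00, 14:15-18:00.
Pita free: 10:15-13:45 (invert busy blocks within the working day).
Freya free: 09:30-13:30, 17:45-18:00.
Finn free: 08:00-12:00, 13:45-16:00, 16:15-18:00 (invert busy blocks within the working day).
Diego ∩ Luca: 09:45-12:00, 13:00-13:30, 15:30-17:30.
Diego ∩ Luca ∩ Pita: 10:15-12:00, 13:00-13:30.
Diego ∩ Luca ∩ Pita ∩ Freya: 10:15-12:00, 13:00-13:30.
Diego ∩ Luca ∩ Pita ∩ Freya ∩ Finn: 10:15-12:00.
Those are the intersection windows.
The first common window of at least 90 minutes is 10:15-12:00, so the earliest start is 10:15.

10:15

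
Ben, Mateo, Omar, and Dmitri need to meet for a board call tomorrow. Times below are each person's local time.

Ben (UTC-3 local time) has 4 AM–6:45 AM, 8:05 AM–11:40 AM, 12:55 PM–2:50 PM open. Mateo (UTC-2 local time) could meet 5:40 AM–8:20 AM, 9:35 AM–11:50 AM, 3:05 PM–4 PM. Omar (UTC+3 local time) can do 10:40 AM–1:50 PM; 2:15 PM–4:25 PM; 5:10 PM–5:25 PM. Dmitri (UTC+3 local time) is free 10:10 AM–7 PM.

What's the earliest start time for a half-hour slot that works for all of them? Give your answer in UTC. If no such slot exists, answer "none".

Ben in UTC: 07:00-09:45, 11:05-14:40, 15:55-17:50 (add 3h to convert from UTC-3).
Mateo in UTC: 07:40-10:20, 11:35-13:50, 17:05-18:00 (add 2h to convert from UTC-2).
Omar in UTC: 07:40-10:50, 11:15-13:25, 14:10-14:25 (subtract 3h to convert from UTC+3).
Dmitri in UTC: 07:10-16:00 (subtract 3h to convert from UTC+3).
Ben ∩ Mateo: 07:40-09:45, 11:35-13:50, 17:05-17:50.
Ben ∩ Mateo ∩ Omar: 07:40-09:45, 11:35-13:25.
Ben ∩ Mateo ∩ Omar ∩ Dmitri: 07:40-09:45, 11:35-13:25.
The first common window of at least 30 minutes is 07:40-09:45, so the earliest start is 07:40.

07:40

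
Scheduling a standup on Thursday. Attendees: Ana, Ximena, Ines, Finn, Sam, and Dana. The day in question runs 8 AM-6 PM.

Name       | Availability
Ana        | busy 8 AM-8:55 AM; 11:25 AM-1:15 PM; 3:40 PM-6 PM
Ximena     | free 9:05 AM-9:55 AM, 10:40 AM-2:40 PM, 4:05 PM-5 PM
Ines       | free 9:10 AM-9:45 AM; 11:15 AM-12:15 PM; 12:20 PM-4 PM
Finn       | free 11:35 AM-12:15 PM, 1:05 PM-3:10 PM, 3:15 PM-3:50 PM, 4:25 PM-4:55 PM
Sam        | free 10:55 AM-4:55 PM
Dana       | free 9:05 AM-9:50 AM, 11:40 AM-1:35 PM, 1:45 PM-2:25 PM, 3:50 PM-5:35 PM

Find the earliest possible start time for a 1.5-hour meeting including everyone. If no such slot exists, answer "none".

Ana free: 08:55-11:25, 13:15-15:40 (invert busy blocks within the working day).
Ximena free: 09:05-09:55, 10:40-14:40, 16:05-17:00.
Ines free: 09:10-09:45, 11:15-12:15, 12:20-16:00.
Finn free: 11:35-12:15, 13:05-15:10, 15:15-15:50, 16:25-16:55.
Sam free: 10:55-16:55.
Dana free: 09:05-09:50, 11:40-13:35, 13:45-14:25, 15:50-17:35.
Ana ∩ Ximena: 09:05-09:55, 10:40-11:25, 13:15-14:40.
Ana ∩ Ximena ∩ Ines: 09:10-09:45, 11:15-11:25, 13:15-14:40.
Ana ∩ Ximena ∩ Ines ∩ Finn: 13:15-14:40.
Ana ∩ Ximena ∩ Ines ∩ Finn ∩ Sam: 13:15-14:40.
Ana ∩ Ximena ∩ Ines ∩ Finn ∩ Sam ∩ Dana: 13:15-13:35, 13:45-14:25.
So the common availability across everyone is 13:15-13:35, 13:45-14:25.
No common window is at least 90 minutes long.

none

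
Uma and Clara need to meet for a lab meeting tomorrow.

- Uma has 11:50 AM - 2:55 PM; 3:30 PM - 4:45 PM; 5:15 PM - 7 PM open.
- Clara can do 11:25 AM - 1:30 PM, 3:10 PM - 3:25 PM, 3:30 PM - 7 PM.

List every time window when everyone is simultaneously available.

11:50-13:30, 15:30-16:45, 17:15-19:00

Uma ∩ Clara: 11:50-13:30, 15:30-16:45, 17:15-19:00.
Those are the intersection windows.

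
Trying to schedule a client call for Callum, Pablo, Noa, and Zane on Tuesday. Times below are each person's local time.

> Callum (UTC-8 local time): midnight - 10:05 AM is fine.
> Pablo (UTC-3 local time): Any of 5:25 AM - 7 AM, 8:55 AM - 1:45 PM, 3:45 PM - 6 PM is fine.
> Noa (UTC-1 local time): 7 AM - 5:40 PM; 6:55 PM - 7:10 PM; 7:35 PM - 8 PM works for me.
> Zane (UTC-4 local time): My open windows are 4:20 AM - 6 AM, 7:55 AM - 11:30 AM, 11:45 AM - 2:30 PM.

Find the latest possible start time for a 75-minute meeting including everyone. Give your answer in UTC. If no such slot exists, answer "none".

14:15

Callum in UTC: 08:00-18:05 (add 8h to convert from UTC-8).
Pablo in UTC: 08:25-10:00, 11:55-16:45, 18:45-21:00 (add 3h to convert from UTC-3).
Noa in UTC: 08:00-18:40, 19:55-20:10, 20:35-21:00 (add 1h to convert from UTC-1).
Zane in UTC: 08:20-10:00, 11:55-15:30, 15:45-18:30 (add 4h to convert from UTC-4).
Callum ∩ Pablo: 08:25-10:00, 11:55-16:45.
Callum ∩ Pablo ∩ Noa: 08:25-10:00, 11:55-16:45.
Callum ∩ Pablo ∩ Noa ∩ Zane: 08:25-10:00, 11:55-15:30, 15:45-16:45.
So the common availability across everyone is 08:25-10:00, 11:55-15:30, 15:45-16:45.
The last common window of at least 75 minutes is 11:55-15:30; a 75-minute meeting can start as late as 14:15 and still end by 15:30.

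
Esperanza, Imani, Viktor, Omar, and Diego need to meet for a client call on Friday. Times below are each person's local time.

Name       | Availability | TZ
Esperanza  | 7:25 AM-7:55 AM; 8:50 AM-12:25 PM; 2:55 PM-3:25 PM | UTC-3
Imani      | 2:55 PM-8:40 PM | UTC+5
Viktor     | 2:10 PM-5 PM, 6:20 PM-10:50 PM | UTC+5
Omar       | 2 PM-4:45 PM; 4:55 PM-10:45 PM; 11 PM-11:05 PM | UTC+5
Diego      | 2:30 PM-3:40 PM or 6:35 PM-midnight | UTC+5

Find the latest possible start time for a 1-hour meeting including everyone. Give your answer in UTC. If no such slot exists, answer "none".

Esperanza in UTC: 10:25-10:55, 11:50-15:25, 17:55-18:25 (add 3h to convert from UTC-3).
Imani in UTC: 09:55-15:40 (subtract 5h to convert from UTC+5).
Viktor in UTC: 09:10-12:00, 13:20-17:50 (subtract 5h to convert from UTC+5).
Omar in UTC: 09:00-11:45, 11:55-17:45, 18:00-18:05 (subtract 5h to convert from UTC+5).
Diego in UTC: 09:30-10:40, 13:35-19:00 (subtract 5h to convert from UTC+5).
Esperanza ∩ Imani: 10:25-10:55, 11:50-15:25.
Esperanza ∩ Imani ∩ Viktor: 10:25-10:55, 11:50-12:00, 13:20-15:25.
Esperanza ∩ Imani ∩ Viktor ∩ Omar: 10:25-10:55, 11:55-12:00, 13:20-15:25.
Esperanza ∩ Imani ∩ Viktor ∩ Omar ∩ Diego: 10:25-10:40, 13:35-15:25.
Those are the intersection windows.
The last common window of at least 60 minutes is 13:35-15:25; a 60-minute meeting can start as late as 14:25 and still end by 15:25.

14:25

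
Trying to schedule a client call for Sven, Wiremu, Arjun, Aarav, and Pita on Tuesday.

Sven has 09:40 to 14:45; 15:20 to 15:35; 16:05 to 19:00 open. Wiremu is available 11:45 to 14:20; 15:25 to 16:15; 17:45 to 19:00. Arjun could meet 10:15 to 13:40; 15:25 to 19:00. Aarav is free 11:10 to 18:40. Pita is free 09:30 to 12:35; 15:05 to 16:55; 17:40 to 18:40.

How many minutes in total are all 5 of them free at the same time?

Sven ∩ Wiremu: 11:45-14:20, 15:25-15:35, 16:05-16:15, 17:45-19:00.
Sven ∩ Wiremu ∩ Arjun: 11:45-13:40, 15:25-15:35, 16:05-16:15, 17:45-19:00.
Sven ∩ Wiremu ∩ Arjun ∩ Aarav: 11:45-13:40, 15:25-15:35, 16:05-16:15, 17:45-18:40.
Sven ∩ Wiremu ∩ Arjun ∩ Aarav ∩ Pita: 11:45-12:35, 15:25-15:35, 16:05-16:15, 17:45-18:40.
Summing the common windows: 50 + 10 + 10 + 55 = 125 minutes.

125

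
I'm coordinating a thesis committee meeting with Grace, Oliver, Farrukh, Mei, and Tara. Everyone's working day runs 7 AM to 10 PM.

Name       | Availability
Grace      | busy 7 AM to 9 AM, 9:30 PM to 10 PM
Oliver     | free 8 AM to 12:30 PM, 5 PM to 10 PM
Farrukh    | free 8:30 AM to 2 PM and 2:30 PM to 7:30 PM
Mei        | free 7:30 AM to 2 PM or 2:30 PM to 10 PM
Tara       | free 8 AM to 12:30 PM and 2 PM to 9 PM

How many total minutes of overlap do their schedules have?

360

Grace free: 09:00-21:30 (invert busy blocks within the working day).
Oliver free: 08:00-12:30, 17:00-22:00.
Farrukh free: 08:30-14:00, 14:30-19:30.
Mei free: 07:30-14:00, 14:30-22:00.
Tara free: 08:00-12:30, 14:00-21:00.
Grace ∩ Oliver: 09:00-12:30, 17:00-21:30.
Grace ∩ Oliver ∩ Farrukh: 09:00-12:30, 17:00-19:30.
Grace ∩ Oliver ∩ Farrukh ∩ Mei: 09:00-12:30, 17:00-19:30.
Grace ∩ Oliver ∩ Farrukh ∩ Mei ∩ Tara: 09:00-12:30, 17:00-19:30.
Summing the common windows: 210 + 150 = 360 minutes.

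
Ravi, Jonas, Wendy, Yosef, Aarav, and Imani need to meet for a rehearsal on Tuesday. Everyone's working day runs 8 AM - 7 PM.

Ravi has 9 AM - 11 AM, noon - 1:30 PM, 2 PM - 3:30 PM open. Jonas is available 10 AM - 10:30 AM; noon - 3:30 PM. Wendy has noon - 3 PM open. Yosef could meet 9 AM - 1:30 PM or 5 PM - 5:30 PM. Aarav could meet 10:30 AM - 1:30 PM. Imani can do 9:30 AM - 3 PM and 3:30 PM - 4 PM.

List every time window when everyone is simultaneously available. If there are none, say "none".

12:00-13:30

Ravi ∩ Jonas: 10:00-10:30, 12:00-13:30, 14:00-15:30.
Ravi ∩ Jonas ∩ Wendy: 12:00-13:30, 14:00-15:00.
Ravi ∩ Jonas ∩ Wendy ∩ Yosef: 12:00-13:30.
Ravi ∩ Jonas ∩ Wendy ∩ Yosef ∩ Aarav: 12:00-13:30.
Ravi ∩ Jonas ∩ Wendy ∩ Yosef ∩ Aarav ∩ Imani: 12:00-13:30.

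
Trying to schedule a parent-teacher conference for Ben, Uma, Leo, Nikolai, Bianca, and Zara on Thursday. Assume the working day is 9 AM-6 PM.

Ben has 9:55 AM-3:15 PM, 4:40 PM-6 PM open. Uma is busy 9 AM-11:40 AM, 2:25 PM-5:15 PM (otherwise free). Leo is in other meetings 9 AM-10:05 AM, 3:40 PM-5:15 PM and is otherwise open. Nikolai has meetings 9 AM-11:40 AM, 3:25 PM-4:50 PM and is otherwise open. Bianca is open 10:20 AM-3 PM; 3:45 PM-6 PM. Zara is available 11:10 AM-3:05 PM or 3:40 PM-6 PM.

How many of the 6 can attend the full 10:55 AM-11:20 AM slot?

Ben free: 09:55-15:15, 16:40-18:00.
Uma free: 11:40-14:25, 17:15-18:00 (invert busy blocks within the working day).
Leo free: 10:05-15:40, 17:15-18:00 (invert busy blocks within the working day).
Nikolai free: 11:40-15:25, 16:50-18:00 (invert busy blocks within the working day).
Bianca free: 10:20-15:00, 15:45-18:00.
Zara free: 11:10-15:05, 15:40-18:00.
Ben, Leo, and Bianca can make the full 10:55-11:20 slot — that's 3.

3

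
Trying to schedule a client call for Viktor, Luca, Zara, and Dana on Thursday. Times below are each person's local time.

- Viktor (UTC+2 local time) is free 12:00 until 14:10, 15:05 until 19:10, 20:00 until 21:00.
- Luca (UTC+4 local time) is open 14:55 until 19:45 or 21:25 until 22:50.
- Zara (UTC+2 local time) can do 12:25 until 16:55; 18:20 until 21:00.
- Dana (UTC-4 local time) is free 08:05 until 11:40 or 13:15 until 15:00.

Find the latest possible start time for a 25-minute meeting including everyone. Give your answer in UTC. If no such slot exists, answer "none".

Viktor in UTC: 10:00-12:10, 13:05-17:10, 18:00-19:00 (subtract 2h to convert from UTC+2).
Luca in UTC: 10:55-15:45, 17:25-18:50 (subtract 4h to convert from UTC+4).
Zara in UTC: 10:25-14:55, 16:20-19:00 (subtract 2h to convert from UTC+2).
Dana in UTC: 12:05-15:40, 17:15-19:00 (add 4h to convert from UTC-4).
Viktor ∩ Luca: 10:55-12:10, 13:05-15:45, 18:00-18:50.
Viktor ∩ Luca ∩ Zara: 10:55-12:10, 13:05-14:55, 18:00-18:50.
Viktor ∩ Luca ∩ Zara ∩ Dana: 12:05-12:10, 13:05-14:55, 18:00-18:50.
The last common window of at least 25 minutes is 18:00-18:50; a 25-minute meeting can start as late as 18:25 and still end by 18:50.

18:25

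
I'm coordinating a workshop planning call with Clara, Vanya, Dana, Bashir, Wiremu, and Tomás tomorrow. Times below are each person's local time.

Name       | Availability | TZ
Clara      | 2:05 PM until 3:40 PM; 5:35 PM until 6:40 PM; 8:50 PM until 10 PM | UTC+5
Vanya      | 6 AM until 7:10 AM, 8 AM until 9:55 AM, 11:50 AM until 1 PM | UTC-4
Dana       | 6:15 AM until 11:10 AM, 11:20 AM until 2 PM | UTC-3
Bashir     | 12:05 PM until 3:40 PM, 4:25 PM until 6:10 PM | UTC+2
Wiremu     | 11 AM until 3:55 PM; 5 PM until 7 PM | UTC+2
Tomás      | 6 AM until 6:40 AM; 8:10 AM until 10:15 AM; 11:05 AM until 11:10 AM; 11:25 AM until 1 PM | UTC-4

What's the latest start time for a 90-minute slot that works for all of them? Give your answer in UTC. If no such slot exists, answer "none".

Clara in UTC: 09:05-10:40, 12:35-13:40, 15:50-17:00 (subtract 5h to convert from UTC+5).
Vanya in UTC: 10:00-11:10, 12:00-13:55, 15:50-17:00 (add 4h to convert from UTC-4).
Dana in UTC: 09:15-14:10, 14:20-17:00 (add 3h to convert from UTC-3).
Bashir in UTC: 10:05-13:40, 14:25-16:10 (subtract 2h to convert from UTC+2).
Wiremu in UTC: 09:00-13:55, 15:00-17:00 (subtract 2h to convert from UTC+2).
Tomás in UTC: 10:00-10:40, 12:10-14:15, 15:05-15:10, 15:25-17:00 (add 4h to convert from UTC-4).
Clara ∩ Vanya: 10:00-10:40, 12:35-13:40, 15:50-17:00.
Clara ∩ Vanya ∩ Dana: 10:00-10:40, 12:35-13:40, 15:50-17:00.
Clara ∩ Vanya ∩ Dana ∩ Bashir: 10:05-10:40, 12:35-13:40, 15:50-16:10.
Clara ∩ Vanya ∩ Dana ∩ Bashir ∩ Wiremu: 10:05-10:40, 12:35-13:40, 15:50-16:10.
Clara ∩ Vanya ∩ Dana ∩ Bashir ∩ Wiremu ∩ Tomás: 10:05-10:40, 12:35-13:40, 15:50-16:10.
So the common availability across everyone is 10:05-10:40, 12:35-13:40, 15:50-16:10.
No common window is at least 90 minutes long.

none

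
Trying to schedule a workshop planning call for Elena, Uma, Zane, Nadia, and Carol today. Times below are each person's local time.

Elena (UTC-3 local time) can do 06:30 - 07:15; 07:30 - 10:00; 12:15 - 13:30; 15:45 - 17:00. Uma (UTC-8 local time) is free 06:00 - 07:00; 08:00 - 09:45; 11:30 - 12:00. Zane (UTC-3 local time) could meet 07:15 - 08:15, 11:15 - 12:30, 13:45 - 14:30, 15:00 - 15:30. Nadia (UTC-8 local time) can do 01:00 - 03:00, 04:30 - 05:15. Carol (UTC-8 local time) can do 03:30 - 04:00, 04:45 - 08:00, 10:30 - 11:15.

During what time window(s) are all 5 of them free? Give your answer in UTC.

Elena in UTC: 09:30-10:15, 10:30-13:00, 15:15-16:30, 18:45-20:00 (add 3h to convert from UTC-3).
Uma in UTC: 14:00-15:00, 16:00-17:45, 19:30-20:00 (add 8h to convert from UTC-8).
Zane in UTC: 10:15-11:15, 14:15-15:30, 16:45-17:30, 18:00-18:30 (add 3h to convert from UTC-3).
Nadia in UTC: 09:00-11:00, 12:30-13:15 (add 8h to convert from UTC-8).
Carol in UTC: 11:30-12:00, 12:45-16:00, 18:30-19:15 (add 8h to convert from UTC-8).
Elena ∩ Uma: 16:00-16:30, 19:30-20:00.
Elena ∩ Uma ∩ Zane: ∅.
Elena ∩ Uma ∩ Zane ∩ Nadia: ∅.
Elena ∩ Uma ∩ Zane ∩ Nadia ∩ Carol: ∅.
There is no time when everyone is free.

none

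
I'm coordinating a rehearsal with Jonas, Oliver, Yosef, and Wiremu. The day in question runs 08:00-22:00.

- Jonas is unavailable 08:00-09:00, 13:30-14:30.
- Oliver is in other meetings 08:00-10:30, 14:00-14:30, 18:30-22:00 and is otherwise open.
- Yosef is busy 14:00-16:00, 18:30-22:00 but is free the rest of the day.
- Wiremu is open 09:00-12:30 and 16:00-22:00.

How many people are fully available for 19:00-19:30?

2

Jonas free: 09:00-13:30, 14:30-22:00 (invert busy blocks within the working day).
Oliver free: 10:30-14:00, 14:30-18:30 (invert busy blocks within the working day).
Yosef free: 08:00-14:00, 16:00-18:30 (invert busy blocks within the working day).
Wiremu free: 09:00-12:30, 16:00-22:00.
Jonas and Wiremu can make the full 19:00-19:30 slot — that's 2.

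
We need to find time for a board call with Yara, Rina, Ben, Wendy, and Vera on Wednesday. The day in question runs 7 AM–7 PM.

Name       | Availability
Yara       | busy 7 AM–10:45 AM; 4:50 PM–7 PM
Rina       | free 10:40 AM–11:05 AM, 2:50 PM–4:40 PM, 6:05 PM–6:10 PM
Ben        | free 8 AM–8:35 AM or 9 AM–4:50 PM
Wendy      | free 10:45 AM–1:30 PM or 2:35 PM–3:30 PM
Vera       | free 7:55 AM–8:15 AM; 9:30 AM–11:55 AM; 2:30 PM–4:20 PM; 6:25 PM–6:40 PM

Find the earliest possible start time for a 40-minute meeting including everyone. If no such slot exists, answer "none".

14:50

Yara free: 10:45-16:50 (invert busy blocks within the working day).
Rina free: 10:40-11:05, 14:50-16:40, 18:05-18:10.
Ben free: 08:00-08:35, 09:00-16:50.
Wendy free: 10:45-13:30, 14:35-15:30.
Vera free: 07:55-08:15, 09:30-11:55, 14:30-16:20, 18:25-18:40.
Yara ∩ Rina: 10:45-11:05, 14:50-16:40.
Yara ∩ Rina ∩ Ben: 10:45-11:05, 14:50-16:40.
Yara ∩ Rina ∩ Ben ∩ Wendy: 10:45-11:05, 14:50-15:30.
Yara ∩ Rina ∩ Ben ∩ Wendy ∩ Vera: 10:45-11:05, 14:50-15:30.
Those are the intersection windows.
The first common window of at least 40 minutes is 14:50-15:30, so the earliest start is 14:50.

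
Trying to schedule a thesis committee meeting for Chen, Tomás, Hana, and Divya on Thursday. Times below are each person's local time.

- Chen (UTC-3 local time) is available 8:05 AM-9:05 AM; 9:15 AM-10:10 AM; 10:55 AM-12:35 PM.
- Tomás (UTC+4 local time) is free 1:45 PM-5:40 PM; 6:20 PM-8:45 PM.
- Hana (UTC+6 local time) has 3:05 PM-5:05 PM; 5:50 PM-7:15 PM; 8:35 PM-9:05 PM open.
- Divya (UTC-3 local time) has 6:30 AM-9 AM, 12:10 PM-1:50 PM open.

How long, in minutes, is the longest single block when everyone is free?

Chen in UTC: 11:05-12:05, 12:15-13:10, 13:55-15:35 (add 3h to convert from UTC-3).
Tomás in UTC: 09:45-13:40, 14:20-16:45 (subtract 4h to convert from UTC+4).
Hana in UTC: 09:05-11:05, 11:50-13:15, 14:35-15:05 (subtract 6h to convert from UTC+6).
Divya in UTC: 09:30-12:00, 15:10-16:50 (add 3h to convert from UTC-3).
Chen ∩ Tomás: 11:05-12:05, 12:15-13:10, 14:20-15:35.
Chen ∩ Tomás ∩ Hana: 11:50-12:05, 12:15-13:10, 14:35-15:05.
Chen ∩ Tomás ∩ Hana ∩ Divya: 11:50-12:00.
So the common availability across everyone is 11:50-12:00.
The longest is 11:50-12:00 at 10 minutes.

10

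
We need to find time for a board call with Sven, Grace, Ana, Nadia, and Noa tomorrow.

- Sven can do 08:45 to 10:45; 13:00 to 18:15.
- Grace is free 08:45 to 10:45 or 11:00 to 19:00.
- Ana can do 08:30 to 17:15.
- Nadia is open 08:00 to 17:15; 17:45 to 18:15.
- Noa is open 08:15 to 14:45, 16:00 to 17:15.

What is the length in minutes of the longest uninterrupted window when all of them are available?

Sven ∩ Grace: 08:45-10:45, 13:00-18:15.
Sven ∩ Grace ∩ Ana: 08:45-10:45, 13:00-17:15.
Sven ∩ Grace ∩ Ana ∩ Nadia: 08:45-10:45, 13:00-17:15.
Sven ∩ Grace ∩ Ana ∩ Nadia ∩ Noa: 08:45-10:45, 13:00-14:45, 16:00-17:15.
So the common availability across everyone is 08:45-10:45, 13:00-14:45, 16:00-17:15.
The longest is 08:45-10:45 at 120 minutes.

120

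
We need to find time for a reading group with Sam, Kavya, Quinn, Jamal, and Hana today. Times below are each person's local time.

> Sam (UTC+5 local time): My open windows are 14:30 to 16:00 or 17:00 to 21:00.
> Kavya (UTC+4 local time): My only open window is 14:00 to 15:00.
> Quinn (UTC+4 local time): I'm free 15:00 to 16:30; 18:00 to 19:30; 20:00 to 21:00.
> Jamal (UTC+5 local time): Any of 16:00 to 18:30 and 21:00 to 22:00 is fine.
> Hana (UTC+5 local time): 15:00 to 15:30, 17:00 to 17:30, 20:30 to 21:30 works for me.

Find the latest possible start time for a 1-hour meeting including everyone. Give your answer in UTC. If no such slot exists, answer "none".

none

Sam in UTC: 09:30-11:00, 12:00-16:00 (subtract 5h to convert from UTC+5).
Kavya in UTC: 10:00-11:00 (subtract 4h to convert from UTC+4).
Quinn in UTC: 11:00-12:30, 14:00-15:30, 16:00-17:00 (subtract 4h to convert from UTC+4).
Jamal in UTC: 11:00-13:30, 16:00-17:00 (subtract 5h to convert from UTC+5).
Hana in UTC: 10:00-10:30, 12:00-12:30, 15:30-16:30 (subtract 5h to convert from UTC+5).
Sam ∩ Kavya: 10:00-11:00.
Sam ∩ Kavya ∩ Quinn: ∅.
Sam ∩ Kavya ∩ Quinn ∩ Jamal: ∅.
Sam ∩ Kavya ∩ Quinn ∩ Jamal ∩ Hana: ∅.
There is no time when everyone is free.
No common window is at least 60 minutes long.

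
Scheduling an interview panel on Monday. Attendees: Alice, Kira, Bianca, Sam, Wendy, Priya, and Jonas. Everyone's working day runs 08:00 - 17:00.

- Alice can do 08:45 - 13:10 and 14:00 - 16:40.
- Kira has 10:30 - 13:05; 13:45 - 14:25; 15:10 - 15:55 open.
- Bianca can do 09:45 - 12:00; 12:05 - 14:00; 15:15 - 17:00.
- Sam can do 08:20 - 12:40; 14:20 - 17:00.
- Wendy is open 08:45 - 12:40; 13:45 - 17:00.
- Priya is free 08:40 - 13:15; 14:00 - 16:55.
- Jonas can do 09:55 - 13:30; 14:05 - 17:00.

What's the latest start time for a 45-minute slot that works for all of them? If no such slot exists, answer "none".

11:15

Alice ∩ Kira: 10:30-13:05, 14:00-14:25, 15:10-15:55.
Alice ∩ Kira ∩ Bianca: 10:30-12:00, 12:05-13:05, 15:15-15:55.
Alice ∩ Kira ∩ Bianca ∩ Sam: 10:30-12:00, 12:05-12:40, 15:15-15:55.
Alice ∩ Kira ∩ Bianca ∩ Sam ∩ Wendy: 10:30-12:00, 12:05-12:40, 15:15-15:55.
Alice ∩ Kira ∩ Bianca ∩ Sam ∩ Wendy ∩ Priya: 10:30-12:00, 12:05-12:40, 15:15-15:55.
Alice ∩ Kira ∩ Bianca ∩ Sam ∩ Wendy ∩ Priya ∩ Jonas: 10:30-12:00, 12:05-12:40, 15:15-15:55.
The last common window of at least 45 minutes is 10:30-12:00; a 45-minute meeting can start as late as 11:15 and still end by 12:00.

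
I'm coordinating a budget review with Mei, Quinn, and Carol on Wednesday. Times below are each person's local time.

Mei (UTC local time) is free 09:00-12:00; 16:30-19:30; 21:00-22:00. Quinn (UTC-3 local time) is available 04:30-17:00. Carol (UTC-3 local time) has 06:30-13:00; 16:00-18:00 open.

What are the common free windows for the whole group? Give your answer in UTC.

09:30-12:00, 19:00-19:30

Mei in UTC: 09:00-12:00, 16:30-19:30, 21:00-22:00.
Quinn in UTC: 07:30-20:00 (add 3h to convert from UTC-3).
Carol in UTC: 09:30-16:00, 19:00-21:00 (add 3h to convert from UTC-3).
Mei ∩ Quinn: 09:00-12:00, 16:30-19:30.
Mei ∩ Quinn ∩ Carol: 09:30-12:00, 19:00-19:30.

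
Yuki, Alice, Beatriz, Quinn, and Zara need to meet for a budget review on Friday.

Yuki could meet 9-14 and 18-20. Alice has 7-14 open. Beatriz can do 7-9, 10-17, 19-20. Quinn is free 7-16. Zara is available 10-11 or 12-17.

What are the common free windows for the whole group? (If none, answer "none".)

10:00-11:00, 12:00-14:00

Yuki ∩ Alice: 09:00-14:00.
Yuki ∩ Alice ∩ Beatriz: 10:00-14:00.
Yuki ∩ Alice ∩ Beatriz ∩ Quinn: 10:00-14:00.
Yuki ∩ Alice ∩ Beatriz ∩ Quinn ∩ Zara: 10:00-11:00, 12:00-14:00.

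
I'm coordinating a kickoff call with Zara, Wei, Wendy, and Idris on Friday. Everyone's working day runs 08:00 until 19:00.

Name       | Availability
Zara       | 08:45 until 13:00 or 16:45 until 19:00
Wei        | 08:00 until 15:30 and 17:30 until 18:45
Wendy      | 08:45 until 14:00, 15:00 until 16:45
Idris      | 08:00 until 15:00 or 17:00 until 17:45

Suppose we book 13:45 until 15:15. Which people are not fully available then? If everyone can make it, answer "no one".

Zara: not fully free for 13:45-15:15. Wei: free for 13:45-15:15. Wendy: not fully free for 13:45-15:15. Idris: not fully free for 13:45-15:15.

Idris, Wendy, Zara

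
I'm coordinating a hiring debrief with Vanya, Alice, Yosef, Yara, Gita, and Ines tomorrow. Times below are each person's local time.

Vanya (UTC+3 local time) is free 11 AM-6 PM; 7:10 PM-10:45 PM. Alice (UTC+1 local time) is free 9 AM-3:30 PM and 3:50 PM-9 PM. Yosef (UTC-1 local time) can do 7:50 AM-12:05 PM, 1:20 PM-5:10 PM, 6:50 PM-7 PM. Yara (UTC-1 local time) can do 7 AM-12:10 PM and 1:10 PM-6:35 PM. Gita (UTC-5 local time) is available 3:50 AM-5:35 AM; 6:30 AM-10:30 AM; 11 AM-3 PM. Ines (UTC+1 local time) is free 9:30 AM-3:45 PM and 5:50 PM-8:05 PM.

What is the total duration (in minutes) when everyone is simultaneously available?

290

Vanya in UTC: 08:00-15:00, 16:10-19:45 (subtract 3h to convert from UTC+3).
Alice in UTC: 08:00-14:30, 14:50-20:00 (subtract 1h to convert from UTC+1).
Yosef in UTC: 08:50-13:05, 14:20-18:10, 19:50-20:00 (add 1h to convert from UTC-1).
Yara in UTC: 08:00-13:10, 14:10-19:35 (add 1h to convert from UTC-1).
Gita in UTC: 08:50-10:35, 11:30-15:30, 16:00-20:00 (add 5h to convert from UTC-5).
Ines in UTC: 08:30-14:45, 16:50-19:05 (subtract 1h to convert from UTC+1).
Vanya ∩ Alice: 08:00-14:30, 14:50-15:00, 16:10-19:45.
Vanya ∩ Alice ∩ Yosef: 08:50-13:05, 14:20-14:30, 14:50-15:00, 16:10-18:10.
Vanya ∩ Alice ∩ Yosef ∩ Yara: 08:50-13:05, 14:20-14:30, 14:50-15:00, 16:10-18:10.
Vanya ∩ Alice ∩ Yosef ∩ Yara ∩ Gita: 08:50-10:35, 11:30-13:05, 14:20-14:30, 14:50-15:00, 16:10-18:10.
Vanya ∩ Alice ∩ Yosef ∩ Yara ∩ Gita ∩ Ines: 08:50-10:35, 11:30-13:05, 14:20-14:30, 16:50-18:10.
Summing the common windows: 105 + 95 + 10 + 80 = 290 minutes.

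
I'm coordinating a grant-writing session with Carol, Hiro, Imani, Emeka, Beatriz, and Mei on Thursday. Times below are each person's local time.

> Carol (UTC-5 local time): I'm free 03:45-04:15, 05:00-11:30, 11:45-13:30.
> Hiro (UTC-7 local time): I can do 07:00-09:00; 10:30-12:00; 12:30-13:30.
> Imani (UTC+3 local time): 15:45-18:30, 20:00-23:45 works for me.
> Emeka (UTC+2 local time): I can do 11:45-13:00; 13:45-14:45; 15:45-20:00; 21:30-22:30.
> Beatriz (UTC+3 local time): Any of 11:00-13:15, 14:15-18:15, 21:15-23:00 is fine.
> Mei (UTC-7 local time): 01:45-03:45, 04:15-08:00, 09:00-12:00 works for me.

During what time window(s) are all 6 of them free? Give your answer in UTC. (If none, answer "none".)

Carol in UTC: 08:45-09:15, 10:00-16:30, 16:45-18:30 (add 5h to convert from UTC-5).
Hiro in UTC: 14:00-16:00, 17:30-19:00, 19:30-20:30 (add 7h to convert from UTC-7).
Imani in UTC: 12:45-15:30, 17:00-20:45 (subtract 3h to convert from UTC+3).
Emeka in UTC: 09:45-11:00, 11:45-12:45, 13:45-18:00, 19:30-20:30 (subtract 2h to convert from UTC+2).
Beatriz in UTC: 08:00-10:15, 11:15-15:15, 18:15-20:00 (subtract 3h to convert from UTC+3).
Mei in UTC: 08:45-10:45, 11:15-15:00, 16:00-19:00 (add 7h to convert from UTC-7).
Carol ∩ Hiro: 14:00-16:00, 17:30-18:30.
Carol ∩ Hiro ∩ Imani: 14:00-15:30, 17:30-18:30.
Carol ∩ Hiro ∩ Imani ∩ Emeka: 14:00-15:30, 17:30-18:00.
Carol ∩ Hiro ∩ Imani ∩ Emeka ∩ Beatriz: 14:00-15:15.
Carol ∩ Hiro ∩ Imani ∩ Emeka ∩ Beatriz ∩ Mei: 14:00-15:00.

14:00-15:00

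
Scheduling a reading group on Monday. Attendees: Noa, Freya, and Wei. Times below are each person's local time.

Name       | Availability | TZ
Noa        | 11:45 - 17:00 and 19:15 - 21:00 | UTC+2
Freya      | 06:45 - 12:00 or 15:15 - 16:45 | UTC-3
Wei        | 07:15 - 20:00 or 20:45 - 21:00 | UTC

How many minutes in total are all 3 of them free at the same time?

Noa in UTC: 09:45-15:00, 17:15-19:00 (subtract 2h to convert from UTC+2).
Freya in UTC: 09:45-15:00, 18:15-19:45 (add 3h to convert from UTC-3).
Wei in UTC: 07:15-20:00, 20:45-21:00.
Noa ∩ Freya: 09:45-15:00, 18:15-19:00.
Noa ∩ Freya ∩ Wei: 09:45-15:00, 18:15-19:00.
Summing the common windows: 315 + 45 = 360 minutes.

360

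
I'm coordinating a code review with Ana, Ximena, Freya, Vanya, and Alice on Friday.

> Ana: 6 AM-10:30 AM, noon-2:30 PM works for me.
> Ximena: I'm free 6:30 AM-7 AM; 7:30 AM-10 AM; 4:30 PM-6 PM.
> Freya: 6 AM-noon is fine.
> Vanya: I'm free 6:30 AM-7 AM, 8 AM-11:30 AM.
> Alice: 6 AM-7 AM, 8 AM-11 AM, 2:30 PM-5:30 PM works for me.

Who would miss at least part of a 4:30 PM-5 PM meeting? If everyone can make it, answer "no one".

Ana, Freya, Vanya

Ana: not fully free for 16:30-17:00. Ximena: free for 16:30-17:00. Freya: not fully free for 16:30-17:00. Vanya: not fully free for 16:30-17:00. Alice: free for 16:30-17:00.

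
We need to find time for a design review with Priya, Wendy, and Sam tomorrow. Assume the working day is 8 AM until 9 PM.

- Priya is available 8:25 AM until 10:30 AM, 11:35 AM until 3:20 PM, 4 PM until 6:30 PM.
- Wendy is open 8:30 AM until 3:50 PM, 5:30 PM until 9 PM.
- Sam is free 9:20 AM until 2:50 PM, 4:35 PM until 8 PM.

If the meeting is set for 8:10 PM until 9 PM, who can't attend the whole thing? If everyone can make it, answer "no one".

Priya: not fully free for 20:10-21:00. Wendy: free for 20:10-21:00. Sam: not fully free for 20:10-21:00.

Priya, Sam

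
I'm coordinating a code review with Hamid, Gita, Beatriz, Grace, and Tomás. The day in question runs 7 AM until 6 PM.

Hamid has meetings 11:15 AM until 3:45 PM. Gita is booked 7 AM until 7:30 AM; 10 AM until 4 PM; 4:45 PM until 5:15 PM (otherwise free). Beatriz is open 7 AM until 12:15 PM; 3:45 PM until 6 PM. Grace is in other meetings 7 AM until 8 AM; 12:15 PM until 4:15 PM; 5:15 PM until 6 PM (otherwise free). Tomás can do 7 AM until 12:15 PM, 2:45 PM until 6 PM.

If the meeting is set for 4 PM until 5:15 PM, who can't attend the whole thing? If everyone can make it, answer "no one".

Hamid free: 07:00-11:15, 15:45-18:00 (invert busy blocks within the working day).
Gita free: 07:30-10:00, 16:00-16:45, 17:15-18:00 (invert busy blocks within the working day).
Beatriz free: 07:00-12:15, 15:45-18:00.
Grace free: 08:00-12:15, 16:15-17:15 (invert busy blocks within the working day).
Tomás free: 07:00-12:15, 14:45-18:00.
Hamid: free for 16:00-17:15. Gita: not fully free for 16:00-17:15. Beatriz: free for 16:00-17:15. Grace: not fully free for 16:00-17:15. Tomás: free for 16:00-17:15.

Gita, Grace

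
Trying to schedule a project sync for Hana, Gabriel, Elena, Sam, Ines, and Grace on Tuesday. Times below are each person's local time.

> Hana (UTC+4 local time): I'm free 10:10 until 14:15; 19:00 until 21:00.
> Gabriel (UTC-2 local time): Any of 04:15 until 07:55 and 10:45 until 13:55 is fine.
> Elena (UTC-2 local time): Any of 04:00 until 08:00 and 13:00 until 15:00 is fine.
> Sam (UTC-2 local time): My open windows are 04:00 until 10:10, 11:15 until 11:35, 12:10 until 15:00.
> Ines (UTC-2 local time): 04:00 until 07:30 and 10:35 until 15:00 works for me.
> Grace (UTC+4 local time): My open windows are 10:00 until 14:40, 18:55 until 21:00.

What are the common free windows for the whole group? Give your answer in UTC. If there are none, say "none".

06:15-09:30, 15:00-15:55

Hana in UTC: 06:10-10:15, 15:00-17:00 (subtract 4h to convert from UTC+4).
Gabriel in UTC: 06:15-09:55, 12:45-15:55 (add 2h to convert from UTC-2).
Elena in UTC: 06:00-10:00, 15:00-17:00 (add 2h to convert from UTC-2).
Sam in UTC: 06:00-12:10, 13:15-13:35, 14:10-17:00 (add 2h to convert from UTC-2).
Ines in UTC: 06:00-09:30, 12:35-17:00 (add 2h to convert from UTC-2).
Grace in UTC: 06:00-10:40, 14:55-17:00 (subtract 4h to convert from UTC+4).
Hana ∩ Gabriel: 06:15-09:55, 15:00-15:55.
Hana ∩ Gabriel ∩ Elena: 06:15-09:55, 15:00-15:55.
Hana ∩ Gabriel ∩ Elena ∩ Sam: 06:15-09:55, 15:00-15:55.
Hana ∩ Gabriel ∩ Elena ∩ Sam ∩ Ines: 06:15-09:30, 15:00-15:55.
Hana ∩ Gabriel ∩ Elena ∩ Sam ∩ Ines ∩ Grace: 06:15-09:30, 15:00-15:55.
Those are the intersection windows.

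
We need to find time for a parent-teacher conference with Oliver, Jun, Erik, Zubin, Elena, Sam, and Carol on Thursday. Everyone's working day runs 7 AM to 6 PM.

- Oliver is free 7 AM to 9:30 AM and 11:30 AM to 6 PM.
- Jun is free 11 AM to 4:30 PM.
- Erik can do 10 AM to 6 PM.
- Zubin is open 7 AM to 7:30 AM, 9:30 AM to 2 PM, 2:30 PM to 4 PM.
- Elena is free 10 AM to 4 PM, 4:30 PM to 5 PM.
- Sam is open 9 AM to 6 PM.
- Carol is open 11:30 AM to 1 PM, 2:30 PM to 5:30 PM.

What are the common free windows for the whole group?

Oliver ∩ Jun: 11:30-16:30.
Oliver ∩ Jun ∩ Erik: 11:30-16:30.
Oliver ∩ Jun ∩ Erik ∩ Zubin: 11:30-14:00, 14:30-16:00.
Oliver ∩ Jun ∩ Erik ∩ Zubin ∩ Elena: 11:30-14:00, 14:30-16:00.
Oliver ∩ Jun ∩ Erik ∩ Zubin ∩ Elena ∩ Sam: 11:30-14:00, 14:30-16:00.
Oliver ∩ Jun ∩ Erik ∩ Zubin ∩ Elena ∩ Sam ∩ Carol: 11:30-13:00, 14:30-16:00.

11:30-13:00, 14:30-16:00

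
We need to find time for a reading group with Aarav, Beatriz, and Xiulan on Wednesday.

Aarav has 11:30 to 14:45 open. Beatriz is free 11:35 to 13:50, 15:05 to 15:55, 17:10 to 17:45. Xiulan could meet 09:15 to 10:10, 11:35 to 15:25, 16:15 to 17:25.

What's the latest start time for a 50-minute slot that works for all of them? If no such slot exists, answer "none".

Aarav ∩ Beatriz: 11:35-13:50.
Aarav ∩ Beatriz ∩ Xiulan: 11:35-13:50.
The last common window of at least 50 minutes is 11:35-13:50; a 50-minute meeting can start as late as 13:00 and still end by 13:50.

13:00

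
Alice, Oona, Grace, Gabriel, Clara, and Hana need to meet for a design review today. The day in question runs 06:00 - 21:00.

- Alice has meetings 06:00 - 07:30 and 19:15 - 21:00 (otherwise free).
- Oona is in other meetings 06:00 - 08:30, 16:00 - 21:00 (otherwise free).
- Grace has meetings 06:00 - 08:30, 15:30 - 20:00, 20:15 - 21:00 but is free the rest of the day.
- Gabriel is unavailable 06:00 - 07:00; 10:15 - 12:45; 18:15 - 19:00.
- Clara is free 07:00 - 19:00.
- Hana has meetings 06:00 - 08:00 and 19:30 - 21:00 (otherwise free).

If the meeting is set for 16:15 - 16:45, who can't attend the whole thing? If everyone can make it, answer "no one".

Grace, Oona

Alice free: 07:30-19:15 (invert busy blocks within the working day).
Oona free: 08:30-16:00 (invert busy blocks within the working day).
Grace free: 08:30-15:30, 20:00-20:15 (invert busy blocks within the working day).
Gabriel free: 07:00-10:15, 12:45-18:15, 19:00-21:00 (invert busy blocks within the working day).
Clara free: 07:00-19:00.
Hana free: 08:00-19:30 (invert busy blocks within the working day).
Alice: free for 16:15-16:45. Oona: not fully free for 16:15-16:45. Grace: not fully free for 16:15-16:45. Gabriel: free for 16:15-16:45. Clara: free for 16:15-16:45. Hana: free for 16:15-16:45.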